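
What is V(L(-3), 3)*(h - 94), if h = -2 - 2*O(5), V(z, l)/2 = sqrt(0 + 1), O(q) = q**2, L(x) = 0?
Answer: -292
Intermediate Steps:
V(z, l) = 2 (V(z, l) = 2*sqrt(0 + 1) = 2*sqrt(1) = 2*1 = 2)
h = -52 (h = -2 - 2*5**2 = -2 - 2*25 = -2 - 50 = -52)
V(L(-3), 3)*(h - 94) = 2*(-52 - 94) = 2*(-146) = -292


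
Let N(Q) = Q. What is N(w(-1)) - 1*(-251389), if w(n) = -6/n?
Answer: 251395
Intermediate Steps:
N(w(-1)) - 1*(-251389) = -6/(-1) - 1*(-251389) = -6*(-1) + 251389 = 6 + 251389 = 251395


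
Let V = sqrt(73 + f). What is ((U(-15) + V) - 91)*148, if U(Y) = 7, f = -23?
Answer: -12432 + 740*sqrt(2) ≈ -11385.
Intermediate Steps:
V = 5*sqrt(2) (V = sqrt(73 - 23) = sqrt(50) = 5*sqrt(2) ≈ 7.0711)
((U(-15) + V) - 91)*148 = ((7 + 5*sqrt(2)) - 91)*148 = (-84 + 5*sqrt(2))*148 = -12432 + 740*sqrt(2)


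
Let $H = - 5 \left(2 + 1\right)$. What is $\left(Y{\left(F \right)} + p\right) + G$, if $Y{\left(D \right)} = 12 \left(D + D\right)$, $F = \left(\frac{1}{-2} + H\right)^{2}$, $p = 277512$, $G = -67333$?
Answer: $215945$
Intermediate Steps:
$H = -15$ ($H = \left(-5\right) 3 = -15$)
$F = \frac{961}{4}$ ($F = \left(\frac{1}{-2} - 15\right)^{2} = \left(- \frac{1}{2} - 15\right)^{2} = \left(- \frac{31}{2}\right)^{2} = \frac{961}{4} \approx 240.25$)
$Y{\left(D \right)} = 24 D$ ($Y{\left(D \right)} = 12 \cdot 2 D = 24 D$)
$\left(Y{\left(F \right)} + p\right) + G = \left(24 \cdot \frac{961}{4} + 277512\right) - 67333 = \left(5766 + 277512\right) - 67333 = 283278 - 67333 = 215945$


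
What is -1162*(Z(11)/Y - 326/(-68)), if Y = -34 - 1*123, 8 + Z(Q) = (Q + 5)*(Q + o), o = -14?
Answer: -15974595/2669 ≈ -5985.2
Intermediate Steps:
Z(Q) = -8 + (-14 + Q)*(5 + Q) (Z(Q) = -8 + (Q + 5)*(Q - 14) = -8 + (5 + Q)*(-14 + Q) = -8 + (-14 + Q)*(5 + Q))
Y = -157 (Y = -34 - 123 = -157)
-1162*(Z(11)/Y - 326/(-68)) = -1162*((-78 + 11**2 - 9*11)/(-157) - 326/(-68)) = -1162*((-78 + 121 - 99)*(-1/157) - 326*(-1/68)) = -1162*(-56*(-1/157) + 163/34) = -1162*(56/157 + 163/34) = -1162*27495/5338 = -15974595/2669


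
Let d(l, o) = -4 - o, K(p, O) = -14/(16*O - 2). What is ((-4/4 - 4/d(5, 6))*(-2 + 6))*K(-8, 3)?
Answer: 84/115 ≈ 0.73043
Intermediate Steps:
K(p, O) = -14/(-2 + 16*O)
((-4/4 - 4/d(5, 6))*(-2 + 6))*K(-8, 3) = ((-4/4 - 4/(-4 - 1*6))*(-2 + 6))*(-7/(-1 + 8*3)) = ((-4*1/4 - 4/(-4 - 6))*4)*(-7/(-1 + 24)) = ((-1 - 4/(-10))*4)*(-7/23) = ((-1 - 4*(-1/10))*4)*(-7*1/23) = ((-1 + 2/5)*4)*(-7/23) = -3/5*4*(-7/23) = -12/5*(-7/23) = 84/115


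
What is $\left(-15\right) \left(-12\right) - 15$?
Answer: $165$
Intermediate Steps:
$\left(-15\right) \left(-12\right) - 15 = 180 - 15 = 165$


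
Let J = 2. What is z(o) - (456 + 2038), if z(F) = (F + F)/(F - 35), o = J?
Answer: -82306/33 ≈ -2494.1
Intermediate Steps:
o = 2
z(F) = 2*F/(-35 + F) (z(F) = (2*F)/(-35 + F) = 2*F/(-35 + F))
z(o) - (456 + 2038) = 2*2/(-35 + 2) - (456 + 2038) = 2*2/(-33) - 1*2494 = 2*2*(-1/33) - 2494 = -4/33 - 2494 = -82306/33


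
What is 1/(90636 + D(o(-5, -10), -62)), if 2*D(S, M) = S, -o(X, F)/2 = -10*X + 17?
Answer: 1/90569 ≈ 1.1041e-5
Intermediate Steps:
o(X, F) = -34 + 20*X (o(X, F) = -2*(-10*X + 17) = -2*(17 - 10*X) = -34 + 20*X)
D(S, M) = S/2
1/(90636 + D(o(-5, -10), -62)) = 1/(90636 + (-34 + 20*(-5))/2) = 1/(90636 + (-34 - 100)/2) = 1/(90636 + (½)*(-134)) = 1/(90636 - 67) = 1/90569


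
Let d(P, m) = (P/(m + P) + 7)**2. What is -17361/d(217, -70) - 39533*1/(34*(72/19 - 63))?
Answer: -134525490191/605956500 ≈ -222.01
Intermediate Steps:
d(P, m) = (7 + P/(P + m))**2 (d(P, m) = (P/(P + m) + 7)**2 = (7 + P/(P + m))**2)
-17361/d(217, -70) - 39533*1/(34*(72/19 - 63)) = -17361*(217 - 70)**2/(7*(-70) + 8*217)**2 - 39533*1/(34*(72/19 - 63)) = -17361*21609/(-490 + 1736)**2 - 39533*1/(34*(72*(1/19) - 63)) = -17361/((1/21609)*1246**2) - 39533*1/(34*(72/19 - 63)) = -17361/((1/21609)*1552516) - 39533/(34*(-1125/19)) = -17361/31684/441 - 39533/(-38250/19) = -17361*441/31684 - 39533*(-19/38250) = -7656201/31684 + 751127/38250 = -134525490191/605956500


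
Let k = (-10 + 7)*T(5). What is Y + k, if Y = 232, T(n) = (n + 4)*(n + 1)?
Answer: 70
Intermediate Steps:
T(n) = (1 + n)*(4 + n) (T(n) = (4 + n)*(1 + n) = (1 + n)*(4 + n))
k = -162 (k = (-10 + 7)*(4 + 5² + 5*5) = -3*(4 + 25 + 25) = -3*54 = -162)
Y + k = 232 - 162 = 70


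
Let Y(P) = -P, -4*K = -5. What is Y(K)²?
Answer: 25/16 ≈ 1.5625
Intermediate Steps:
K = 5/4 (K = -¼*(-5) = 5/4 ≈ 1.2500)
Y(K)² = (-1*5/4)² = (-5/4)² = 25/16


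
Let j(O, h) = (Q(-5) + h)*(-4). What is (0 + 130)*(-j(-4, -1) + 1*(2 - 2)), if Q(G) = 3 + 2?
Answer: 2080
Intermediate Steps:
Q(G) = 5
j(O, h) = -20 - 4*h (j(O, h) = (5 + h)*(-4) = -20 - 4*h)
(0 + 130)*(-j(-4, -1) + 1*(2 - 2)) = (0 + 130)*(-(-20 - 4*(-1)) + 1*(2 - 2)) = 130*(-(-20 + 4) + 1*0) = 130*(-1*(-16) + 0) = 130*(16 + 0) = 130*16 = 2080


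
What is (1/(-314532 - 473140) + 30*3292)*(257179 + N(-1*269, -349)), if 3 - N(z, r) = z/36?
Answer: 720248192034098299/28356192 ≈ 2.5400e+10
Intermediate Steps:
N(z, r) = 3 - z/36
(1/(-314532 - 473140) + 30*3292)*(257179 + N(-1*269, -349)) = (1/(-314532 - 473140) + 30*3292)*(257179 + (3 - (-1)*269/36)) = (1/(-787672) + 98760)*(257179 + (3 - 1/36*(-269))) = (-1/787672 + 98760)*(257179 + (3 + 269/36)) = 77790486719*(257179 + 377/36)/787672 = (77790486719/787672)*(9258821/36) = 720248192034098299/28356192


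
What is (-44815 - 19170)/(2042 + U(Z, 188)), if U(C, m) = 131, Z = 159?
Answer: -63985/2173 ≈ -29.445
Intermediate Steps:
(-44815 - 19170)/(2042 + U(Z, 188)) = (-44815 - 19170)/(2042 + 131) = -63985/2173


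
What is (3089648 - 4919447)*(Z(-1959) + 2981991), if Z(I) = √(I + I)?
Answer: -5456444149809 - 1829799*I*√3918 ≈ -5.4564e+12 - 1.1453e+8*I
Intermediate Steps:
Z(I) = √2*√I (Z(I) = √(2*I) = √2*√I)
(3089648 - 4919447)*(Z(-1959) + 2981991) = (3089648 - 4919447)*(√2*√(-1959) + 2981991) = -1829799*(√2*(I*√1959) + 2981991) = -1829799*(I*√3918 + 2981991) = -1829799*(2981991 + I*√3918) = -5456444149809 - 1829799*I*√3918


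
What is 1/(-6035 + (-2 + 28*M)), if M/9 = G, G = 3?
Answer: -1/5281 ≈ -0.00018936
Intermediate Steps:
M = 27 (M = 9*3 = 27)
1/(-6035 + (-2 + 28*M)) = 1/(-6035 + (-2 + 28*27)) = 1/(-6035 + (-2 + 756)) = 1/(-6035 + 754) = 1/(-5281) = -1/5281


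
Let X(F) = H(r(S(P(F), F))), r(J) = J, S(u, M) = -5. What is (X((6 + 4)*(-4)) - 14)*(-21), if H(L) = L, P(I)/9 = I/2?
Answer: 399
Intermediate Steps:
P(I) = 9*I/2 (P(I) = 9*(I/2) = 9*I/2)
X(F) = -5
(X((6 + 4)*(-4)) - 14)*(-21) = (-5 - 14)*(-21) = -19*(-21) = 399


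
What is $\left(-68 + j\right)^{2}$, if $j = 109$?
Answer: $1681$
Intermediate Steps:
$\left(-68 + j\right)^{2} = \left(-68 + 109\right)^{2} = 41^{2} = 1681$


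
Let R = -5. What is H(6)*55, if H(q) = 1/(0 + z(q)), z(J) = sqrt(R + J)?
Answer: 55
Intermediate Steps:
z(J) = sqrt(-5 + J)
H(q) = 1/sqrt(-5 + q) (H(q) = 1/(0 + sqrt(-5 + q)) = 1/(sqrt(-5 + q)) = 1/sqrt(-5 + q))
H(6)*55 = 55/sqrt(-5 + 6) = 55/sqrt(1) = 1*55 = 55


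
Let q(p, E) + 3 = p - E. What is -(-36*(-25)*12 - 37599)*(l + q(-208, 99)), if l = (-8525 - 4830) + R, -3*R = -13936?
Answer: -241718047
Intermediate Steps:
q(p, E) = -3 + p - E (q(p, E) = -3 + (p - E) = -3 + p - E)
R = 13936/3 (R = -1/3*(-13936) = 13936/3 ≈ 4645.3)
l = -26129/3 (l = (-8525 - 4830) + 13936/3 = -13355 + 13936/3 = -26129/3 ≈ -8709.7)
-(-36*(-25)*12 - 37599)*(l + q(-208, 99)) = -(-36*(-25)*12 - 37599)*(-26129/3 + (-3 - 208 - 1*99)) = -(900*12 - 37599)*(-26129/3 + (-3 - 208 - 99)) = -(10800 - 37599)*(-26129/3 - 310) = -(-26799)*(-27059)/3 = -1*241718047 = -241718047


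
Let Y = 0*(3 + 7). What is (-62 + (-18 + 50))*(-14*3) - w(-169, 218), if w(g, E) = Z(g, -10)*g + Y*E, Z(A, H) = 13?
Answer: 3457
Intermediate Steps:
Y = 0 (Y = 0*10 = 0)
w(g, E) = 13*g (w(g, E) = 13*g + 0*E = 13*g + 0 = 13*g)
(-62 + (-18 + 50))*(-14*3) - w(-169, 218) = (-62 + (-18 + 50))*(-14*3) - 13*(-169) = (-62 + 32)*(-42) - 1*(-2197) = -30*(-42) + 2197 = 1260 + 2197 = 3457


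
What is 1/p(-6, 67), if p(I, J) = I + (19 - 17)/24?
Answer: -12/71 ≈ -0.16901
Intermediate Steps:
p(I, J) = 1/12 + I (p(I, J) = I + 2*(1/24) = I + 1/12 = 1/12 + I)
1/p(-6, 67) = 1/(1/12 - 6) = 1/(-71/12) = -12/71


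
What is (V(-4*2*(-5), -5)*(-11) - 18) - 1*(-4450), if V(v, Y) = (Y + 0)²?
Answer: 4157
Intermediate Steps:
V(v, Y) = Y²
(V(-4*2*(-5), -5)*(-11) - 18) - 1*(-4450) = ((-5)²*(-11) - 18) - 1*(-4450) = (25*(-11) - 18) + 4450 = (-275 - 18) + 4450 = -293 + 4450 = 4157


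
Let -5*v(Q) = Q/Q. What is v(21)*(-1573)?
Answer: 1573/5 ≈ 314.60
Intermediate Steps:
v(Q) = -⅕ (v(Q) = -Q/(5*Q) = -⅕*1 = -⅕)
v(21)*(-1573) = -⅕*(-1573) = 1573/5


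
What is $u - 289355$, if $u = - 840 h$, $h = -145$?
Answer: $-167555$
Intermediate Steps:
$u = 121800$ ($u = \left(-840\right) \left(-145\right) = 121800$)
$u - 289355 = 121800 - 289355 = -167555$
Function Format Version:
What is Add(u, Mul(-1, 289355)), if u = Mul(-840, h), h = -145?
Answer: -167555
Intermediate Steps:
u = 121800 (u = Mul(-840, -145) = 121800)
Add(u, Mul(-1, 289355)) = Add(121800, Mul(-1, 289355)) = Add(121800, -289355) = -167555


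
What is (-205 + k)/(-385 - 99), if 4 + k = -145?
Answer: 177/242 ≈ 0.73141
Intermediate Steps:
k = -149 (k = -4 - 145 = -149)
(-205 + k)/(-385 - 99) = (-205 - 149)/(-385 - 99) = -354/(-484) = -354*(-1/484) = 177/242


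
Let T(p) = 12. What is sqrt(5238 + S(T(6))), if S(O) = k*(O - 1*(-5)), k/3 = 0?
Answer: 3*sqrt(582) ≈ 72.374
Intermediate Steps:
k = 0 (k = 3*0 = 0)
S(O) = 0 (S(O) = 0*(O - 1*(-5)) = 0*(O + 5) = 0*(5 + O) = 0)
sqrt(5238 + S(T(6))) = sqrt(5238 + 0) = sqrt(5238) = 3*sqrt(582)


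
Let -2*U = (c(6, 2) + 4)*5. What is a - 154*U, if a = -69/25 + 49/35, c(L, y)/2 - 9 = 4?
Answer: 288716/25 ≈ 11549.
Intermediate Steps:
c(L, y) = 26 (c(L, y) = 18 + 2*4 = 18 + 8 = 26)
a = -34/25 (a = -69*1/25 + 49*(1/35) = -69/25 + 7/5 = -34/25 ≈ -1.3600)
U = -75 (U = -(26 + 4)*5/2 = -15*5 = -1/2*150 = -75)
a - 154*U = -34/25 - 154*(-75) = -34/25 + 11550 = 288716/25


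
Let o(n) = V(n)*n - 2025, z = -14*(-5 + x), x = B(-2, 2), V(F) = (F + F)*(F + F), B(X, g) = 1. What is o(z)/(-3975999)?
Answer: -700439/3975999 ≈ -0.17617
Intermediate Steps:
V(F) = 4*F**2 (V(F) = (2*F)*(2*F) = 4*F**2)
x = 1
z = 56 (z = -14*(-5 + 1) = -14*(-4) = 56)
o(n) = -2025 + 4*n**3 (o(n) = (4*n**2)*n - 2025 = 4*n**3 - 2025 = -2025 + 4*n**3)
o(z)/(-3975999) = (-2025 + 4*56**3)/(-3975999) = (-2025 + 4*175616)*(-1/3975999) = (-2025 + 702464)*(-1/3975999) = 700439*(-1/3975999) = -700439/3975999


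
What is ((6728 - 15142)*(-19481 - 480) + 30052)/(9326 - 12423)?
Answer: -167981906/3097 ≈ -54240.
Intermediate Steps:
((6728 - 15142)*(-19481 - 480) + 30052)/(9326 - 12423) = (-8414*(-19961) + 30052)/(-3097) = (167951854 + 30052)*(-1/3097) = 167981906*(-1/3097) = -167981906/3097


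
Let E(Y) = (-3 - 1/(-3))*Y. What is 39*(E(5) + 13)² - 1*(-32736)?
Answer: 98221/3 ≈ 32740.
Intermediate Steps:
E(Y) = -8*Y/3 (E(Y) = (-3 - 1*(-⅓))*Y = (-3 + ⅓)*Y = -8*Y/3)
39*(E(5) + 13)² - 1*(-32736) = 39*(-8/3*5 + 13)² - 1*(-32736) = 39*(-40/3 + 13)² + 32736 = 39*(-⅓)² + 32736 = 39*(⅑) + 32736 = 13/3 + 32736 = 98221/3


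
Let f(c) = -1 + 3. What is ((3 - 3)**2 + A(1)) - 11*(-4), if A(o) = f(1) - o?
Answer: 45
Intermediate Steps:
f(c) = 2
A(o) = 2 - o
((3 - 3)**2 + A(1)) - 11*(-4) = ((3 - 3)**2 + (2 - 1*1)) - 11*(-4) = (0**2 + (2 - 1)) + 44 = (0 + 1) + 44 = 1 + 44 = 45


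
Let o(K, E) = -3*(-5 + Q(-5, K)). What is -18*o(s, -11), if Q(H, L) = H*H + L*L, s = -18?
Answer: 18576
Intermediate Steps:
Q(H, L) = H² + L²
o(K, E) = -60 - 3*K² (o(K, E) = -3*(-5 + ((-5)² + K²)) = -3*(-5 + (25 + K²)) = -3*(20 + K²) = -60 - 3*K²)
-18*o(s, -11) = -18*(-60 - 3*(-18)²) = -18*(-60 - 3*324) = -18*(-60 - 972) = -18*(-1032) = 18576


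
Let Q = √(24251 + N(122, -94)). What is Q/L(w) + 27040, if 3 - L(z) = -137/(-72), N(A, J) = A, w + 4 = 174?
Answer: 27040 + 72*√24373/79 ≈ 27182.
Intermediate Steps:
w = 170 (w = -4 + 174 = 170)
L(z) = 79/72 (L(z) = 3 - (-137)/(-72) = 3 - (-137)*(-1)/72 = 3 - 1*137/72 = 3 - 137/72 = 79/72)
Q = √24373 (Q = √(24251 + 122) = √24373 ≈ 156.12)
Q/L(w) + 27040 = √24373/(79/72) + 27040 = √24373*(72/79) + 27040 = 72*√24373/79 + 27040 = 27040 + 72*√24373/79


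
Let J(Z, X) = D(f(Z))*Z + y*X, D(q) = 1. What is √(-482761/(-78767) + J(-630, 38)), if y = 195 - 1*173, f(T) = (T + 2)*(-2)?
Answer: √1316099135221/78767 ≈ 14.565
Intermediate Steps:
f(T) = -4 - 2*T (f(T) = (2 + T)*(-2) = -4 - 2*T)
y = 22 (y = 195 - 173 = 22)
J(Z, X) = Z + 22*X (J(Z, X) = 1*Z + 22*X = Z + 22*X)
√(-482761/(-78767) + J(-630, 38)) = √(-482761/(-78767) + (-630 + 22*38)) = √(-482761*(-1/78767) + (-630 + 836)) = √(482761/78767 + 206) = √(16708763/78767) = √1316099135221/78767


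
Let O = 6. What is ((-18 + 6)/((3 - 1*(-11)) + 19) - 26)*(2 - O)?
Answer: 1160/11 ≈ 105.45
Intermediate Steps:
((-18 + 6)/((3 - 1*(-11)) + 19) - 26)*(2 - O) = ((-18 + 6)/((3 - 1*(-11)) + 19) - 26)*(2 - 1*6) = (-12/((3 + 11) + 19) - 26)*(2 - 6) = (-12/(14 + 19) - 26)*(-4) = (-12/33 - 26)*(-4) = (-12*1/33 - 26)*(-4) = (-4/11 - 26)*(-4) = -290/11*(-4) = 1160/11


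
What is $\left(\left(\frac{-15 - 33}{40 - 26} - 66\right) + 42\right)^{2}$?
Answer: $\frac{36864}{49} \approx 752.33$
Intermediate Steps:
$\left(\left(\frac{-15 - 33}{40 - 26} - 66\right) + 42\right)^{2} = \left(\left(- \frac{48}{14} - 66\right) + 42\right)^{2} = \left(\left(\left(-48\right) \frac{1}{14} - 66\right) + 42\right)^{2} = \left(\left(- \frac{24}{7} - 66\right) + 42\right)^{2} = \left(- \frac{486}{7} + 42\right)^{2} = \left(- \frac{192}{7}\right)^{2} = \frac{36864}{49}$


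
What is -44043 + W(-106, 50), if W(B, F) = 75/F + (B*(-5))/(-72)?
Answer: -1585759/36 ≈ -44049.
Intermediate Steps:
W(B, F) = 75/F + 5*B/72 (W(B, F) = 75/F - 5*B*(-1/72) = 75/F + 5*B/72)
-44043 + W(-106, 50) = -44043 + (75/50 + (5/72)*(-106)) = -44043 + (75*(1/50) - 265/36) = -44043 + (3/2 - 265/36) = -44043 - 211/36 = -1585759/36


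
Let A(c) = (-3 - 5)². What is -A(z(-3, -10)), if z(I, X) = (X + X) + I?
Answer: -64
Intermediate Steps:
z(I, X) = I + 2*X (z(I, X) = 2*X + I = I + 2*X)
A(c) = 64 (A(c) = (-8)² = 64)
-A(z(-3, -10)) = -1*64 = -64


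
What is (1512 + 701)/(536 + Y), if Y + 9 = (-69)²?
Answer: 2213/5288 ≈ 0.41849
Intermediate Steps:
Y = 4752 (Y = -9 + (-69)² = -9 + 4761 = 4752)
(1512 + 701)/(536 + Y) = (1512 + 701)/(536 + 4752) = 2213/5288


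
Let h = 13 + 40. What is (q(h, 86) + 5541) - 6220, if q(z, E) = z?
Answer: -626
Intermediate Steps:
h = 53
(q(h, 86) + 5541) - 6220 = (53 + 5541) - 6220 = 5594 - 6220 = -626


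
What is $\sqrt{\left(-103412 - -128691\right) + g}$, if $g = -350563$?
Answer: $2 i \sqrt{81321} \approx 570.34 i$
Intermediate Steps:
$\sqrt{\left(-103412 - -128691\right) + g} = \sqrt{\left(-103412 - -128691\right) - 350563} = \sqrt{\left(-103412 + 128691\right) - 350563} = \sqrt{25279 - 350563} = \sqrt{-325284} = 2 i \sqrt{81321}$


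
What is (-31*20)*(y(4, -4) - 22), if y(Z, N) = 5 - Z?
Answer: 13020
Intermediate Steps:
(-31*20)*(y(4, -4) - 22) = (-31*20)*((5 - 1*4) - 22) = -620*((5 - 4) - 22) = -620*(1 - 22) = -620*(-21) = 13020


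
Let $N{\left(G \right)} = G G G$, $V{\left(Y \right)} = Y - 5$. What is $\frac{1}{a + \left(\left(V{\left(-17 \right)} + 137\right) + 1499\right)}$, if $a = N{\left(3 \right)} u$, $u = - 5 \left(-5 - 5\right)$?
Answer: $\frac{1}{2964} \approx 0.00033738$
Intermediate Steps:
$V{\left(Y \right)} = -5 + Y$
$N{\left(G \right)} = G^{3}$ ($N{\left(G \right)} = G^{2} G = G^{3}$)
$u = 50$ ($u = \left(-5\right) \left(-10\right) = 50$)
$a = 1350$ ($a = 3^{3} \cdot 50 = 27 \cdot 50 = 1350$)
$\frac{1}{a + \left(\left(V{\left(-17 \right)} + 137\right) + 1499\right)} = \frac{1}{1350 + \left(\left(\left(-5 - 17\right) + 137\right) + 1499\right)} = \frac{1}{1350 + \left(\left(-22 + 137\right) + 1499\right)} = \frac{1}{1350 + \left(115 + 1499\right)} = \frac{1}{1350 + 1614} = \frac{1}{2964}$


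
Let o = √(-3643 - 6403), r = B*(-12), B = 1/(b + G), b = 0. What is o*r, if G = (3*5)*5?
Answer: -4*I*√10046/25 ≈ -16.037*I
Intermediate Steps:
G = 75 (G = 15*5 = 75)
B = 1/75 (B = 1/(0 + 75) = 1/75 ≈ 0.013333)
r = -4/25 (r = (1/75)*(-12) = -4/25 ≈ -0.16000)
o = I*√10046 (o = √(-10046) = I*√10046 ≈ 100.23*I)
o*r = (I*√10046)*(-4/25) = -4*I*√10046/25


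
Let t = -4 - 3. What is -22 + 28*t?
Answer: -218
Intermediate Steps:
t = -7
-22 + 28*t = -22 + 28*(-7) = -22 - 196 = -218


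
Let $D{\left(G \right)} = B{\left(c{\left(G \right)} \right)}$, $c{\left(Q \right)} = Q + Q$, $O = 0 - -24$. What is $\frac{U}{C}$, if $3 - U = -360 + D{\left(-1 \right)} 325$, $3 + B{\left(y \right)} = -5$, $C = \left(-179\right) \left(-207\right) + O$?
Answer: $\frac{2963}{37077} \approx 0.079915$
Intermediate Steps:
$O = 24$ ($O = 0 + 24 = 24$)
$c{\left(Q \right)} = 2 Q$
$C = 37077$ ($C = \left(-179\right) \left(-207\right) + 24 = 37053 + 24 = 37077$)
$B{\left(y \right)} = -8$ ($B{\left(y \right)} = -3 - 5 = -8$)
$D{\left(G \right)} = -8$
$U = 2963$ ($U = 3 - \left(-360 - 2600\right) = 3 - -2960 = 3 + 2960 = 2963$)
$\frac{U}{C} = \frac{2963}{37077}$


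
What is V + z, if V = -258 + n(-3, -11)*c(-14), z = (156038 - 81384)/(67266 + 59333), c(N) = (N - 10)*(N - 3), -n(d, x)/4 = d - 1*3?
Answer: 1207069520/126599 ≈ 9534.6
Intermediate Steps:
n(d, x) = 12 - 4*d (n(d, x) = -4*(d - 1*3) = -4*(d - 3) = -4*(-3 + d) = 12 - 4*d)
c(N) = (-10 + N)*(-3 + N)
z = 74654/126599 ≈ 0.58969
V = 9534 (V = -258 + (12 - 4*(-3))*(30 + (-14)² - 13*(-14)) = -258 + (12 + 12)*(30 + 196 + 182) = -258 + 24*408 = -258 + 9792 = 9534)
V + z = 9534 + 74654/126599 = 1207069520/126599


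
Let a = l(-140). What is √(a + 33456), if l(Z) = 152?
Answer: 2*√8402 ≈ 183.32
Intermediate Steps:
a = 152
√(a + 33456) = √(152 + 33456) = √33608 = 2*√8402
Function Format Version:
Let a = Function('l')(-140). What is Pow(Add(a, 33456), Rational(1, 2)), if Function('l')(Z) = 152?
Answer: Mul(2, Pow(8402, Rational(1, 2))) ≈ 183.32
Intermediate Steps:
a = 152
Pow(Add(a, 33456), Rational(1, 2)) = Pow(Add(152, 33456), Rational(1, 2)) = Pow(33608, Rational(1, 2)) = Mul(2, Pow(8402, Rational(1, 2)))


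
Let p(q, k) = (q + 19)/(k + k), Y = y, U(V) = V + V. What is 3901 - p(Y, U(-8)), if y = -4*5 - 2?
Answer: 124829/32 ≈ 3900.9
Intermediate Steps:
U(V) = 2*V
y = -22 (y = -20 - 2 = -22)
Y = -22
p(q, k) = (19 + q)/(2*k) (p(q, k) = (19 + q)/((2*k)) = (19 + q)*(1/(2*k)) = (19 + q)/(2*k))
3901 - p(Y, U(-8)) = 3901 - (19 - 22)/(2*(2*(-8))) = 3901 - (-3)/(2*(-16)) = 3901 - (-1)*(-3)/(2*16) = 3901 - 1*3/32 = 3901 - 3/32 = 124829/32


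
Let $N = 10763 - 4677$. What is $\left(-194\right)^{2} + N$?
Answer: $43722$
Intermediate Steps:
$N = 6086$ ($N = 10763 - 4677 = 6086$)
$\left(-194\right)^{2} + N = \left(-194\right)^{2} + 6086 = 37636 + 6086 = 43722$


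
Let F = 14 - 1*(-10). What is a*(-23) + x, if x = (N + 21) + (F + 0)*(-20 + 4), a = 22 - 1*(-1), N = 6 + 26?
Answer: -860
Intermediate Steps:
F = 24 (F = 14 + 10 = 24)
N = 32
a = 23 (a = 22 + 1 = 23)
x = -331 (x = (32 + 21) + (24 + 0)*(-20 + 4) = 53 + 24*(-16) = 53 - 384 = -331)
a*(-23) + x = 23*(-23) - 331 = -529 - 331 = -860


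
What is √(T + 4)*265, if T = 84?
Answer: 530*√22 ≈ 2485.9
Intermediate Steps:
√(T + 4)*265 = √(84 + 4)*265 = √88*265 = (2*√22)*265 = 530*√22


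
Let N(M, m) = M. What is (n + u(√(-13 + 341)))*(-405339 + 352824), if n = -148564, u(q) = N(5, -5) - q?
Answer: 7801575885 + 105030*√82 ≈ 7.8025e+9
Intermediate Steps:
u(q) = 5 - q
(n + u(√(-13 + 341)))*(-405339 + 352824) = (-148564 + (5 - √(-13 + 341)))*(-405339 + 352824) = (-148564 + (5 - √328))*(-52515) = (-148564 + (5 - 2*√82))*(-52515) = (-148559 - 2*√82)*(-52515) = 7801575885 + 105030*√82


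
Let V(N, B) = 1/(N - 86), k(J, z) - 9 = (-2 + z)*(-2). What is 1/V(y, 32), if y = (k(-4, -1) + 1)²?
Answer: 170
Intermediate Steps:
k(J, z) = 13 - 2*z (k(J, z) = 9 + (-2 + z)*(-2) = 9 + (4 - 2*z) = 13 - 2*z)
y = 256 (y = ((13 - 2*(-1)) + 1)² = ((13 + 2) + 1)² = (15 + 1)² = 16² = 256)
V(N, B) = 1/(-86 + N)
1/V(y, 32) = 1/(1/(-86 + 256)) = 1/(1/170) = 170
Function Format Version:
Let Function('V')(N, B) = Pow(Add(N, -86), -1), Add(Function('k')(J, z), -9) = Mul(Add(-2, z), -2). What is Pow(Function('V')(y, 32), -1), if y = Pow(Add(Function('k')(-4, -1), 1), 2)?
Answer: 170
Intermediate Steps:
Function('k')(J, z) = Add(13, Mul(-2, z)) (Function('k')(J, z) = Add(9, Mul(Add(-2, z), -2)) = Add(9, Add(4, Mul(-2, z))) = Add(13, Mul(-2, z)))
y = 256 (y = Pow(Add(Add(13, Mul(-2, -1)), 1), 2) = Pow(Add(Add(13, 2), 1), 2) = Pow(Add(15, 1), 2) = Pow(16, 2) = 256)
Function('V')(N, B) = Pow(Add(-86, N), -1)
Pow(Function('V')(y, 32), -1) = Pow(Pow(Add(-86, 256), -1), -1) = Pow(Pow(170, -1), -1) = Pow(Rational(1, 170), -1) = 170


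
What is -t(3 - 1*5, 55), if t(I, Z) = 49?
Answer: -49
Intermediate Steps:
-t(3 - 1*5, 55) = -1*49 = -49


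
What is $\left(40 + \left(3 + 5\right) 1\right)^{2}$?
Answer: $2304$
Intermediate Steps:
$\left(40 + \left(3 + 5\right) 1\right)^{2} = \left(40 + 8 \cdot 1\right)^{2} = \left(40 + 8\right)^{2} = 48^{2} = 2304$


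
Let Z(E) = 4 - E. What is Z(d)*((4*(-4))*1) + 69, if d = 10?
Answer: 165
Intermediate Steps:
Z(d)*((4*(-4))*1) + 69 = (4 - 1*10)*((4*(-4))*1) + 69 = (4 - 10)*(-16*1) + 69 = -6*(-16) + 69 = 96 + 69 = 165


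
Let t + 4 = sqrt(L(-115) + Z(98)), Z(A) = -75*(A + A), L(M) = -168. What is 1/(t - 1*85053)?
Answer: -12151/1033529731 - 6*I*sqrt(413)/7234708117 ≈ -1.1757e-5 - 1.6854e-8*I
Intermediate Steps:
Z(A) = -150*A
t = -4 + 6*I*sqrt(413) (t = -4 + sqrt(-168 - 150*98) = -4 + sqrt(-168 - 14700) = -4 + sqrt(-14868) = -4 + 6*I*sqrt(413) ≈ -4.0 + 121.93*I)
1/(t - 1*85053) = 1/((-4 + 6*I*sqrt(413)) - 1*85053) = 1/((-4 + 6*I*sqrt(413)) - 85053) = 1/(-85057 + 6*I*sqrt(413))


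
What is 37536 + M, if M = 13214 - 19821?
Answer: 30929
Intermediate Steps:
M = -6607
37536 + M = 37536 - 6607 = 30929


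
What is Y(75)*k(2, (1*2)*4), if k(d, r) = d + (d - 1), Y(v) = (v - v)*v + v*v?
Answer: 16875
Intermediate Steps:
Y(v) = v² (Y(v) = 0*v + v² = 0 + v² = v²)
k(d, r) = -1 + 2*d (k(d, r) = d + (-1 + d) = -1 + 2*d)
Y(75)*k(2, (1*2)*4) = 75²*(-1 + 2*2) = 5625*(-1 + 4) = 5625*3 = 16875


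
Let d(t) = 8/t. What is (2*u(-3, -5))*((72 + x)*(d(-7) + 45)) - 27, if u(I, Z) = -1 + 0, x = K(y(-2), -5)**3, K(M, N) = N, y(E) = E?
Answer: 32353/7 ≈ 4621.9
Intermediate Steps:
x = -125 (x = (-5)**3 = -125)
u(I, Z) = -1
(2*u(-3, -5))*((72 + x)*(d(-7) + 45)) - 27 = (2*(-1))*((72 - 125)*(8/(-7) + 45)) - 27 = -(-106)*(8*(-1/7) + 45) - 27 = -(-106)*(-8/7 + 45) - 27 = -(-106)*307/7 - 27 = -2*(-16271/7) - 27 = 32542/7 - 27 = 32353/7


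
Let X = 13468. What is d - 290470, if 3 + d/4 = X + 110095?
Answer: 203770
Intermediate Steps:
d = 494240 (d = -12 + 4*(13468 + 110095) = -12 + 4*123563 = -12 + 494252 = 494240)
d - 290470 = 494240 - 290470 = 203770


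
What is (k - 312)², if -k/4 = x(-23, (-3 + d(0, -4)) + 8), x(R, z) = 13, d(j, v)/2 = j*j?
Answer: 132496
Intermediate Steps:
d(j, v) = 2*j² (d(j, v) = 2*(j*j) = 2*j²)
k = -52 (k = -4*13 = -52)
(k - 312)² = (-52 - 312)² = (-364)² = 132496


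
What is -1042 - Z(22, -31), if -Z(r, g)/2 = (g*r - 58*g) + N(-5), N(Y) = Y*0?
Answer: 1190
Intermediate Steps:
N(Y) = 0
Z(r, g) = 116*g - 2*g*r (Z(r, g) = -2*((g*r - 58*g) + 0) = -2*((-58*g + g*r) + 0) = -2*(-58*g + g*r) = 116*g - 2*g*r)
-1042 - Z(22, -31) = -1042 - 2*(-31)*(58 - 1*22) = -1042 - 2*(-31)*(58 - 22) = -1042 - 2*(-31)*36 = -1042 - 1*(-2232) = -1042 + 2232 = 1190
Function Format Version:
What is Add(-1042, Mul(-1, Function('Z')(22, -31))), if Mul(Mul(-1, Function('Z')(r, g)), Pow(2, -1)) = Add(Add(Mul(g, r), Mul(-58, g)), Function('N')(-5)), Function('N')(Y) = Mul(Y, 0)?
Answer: 1190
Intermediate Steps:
Function('N')(Y) = 0
Function('Z')(r, g) = Add(Mul(116, g), Mul(-2, g, r)) (Function('Z')(r, g) = Mul(-2, Add(Add(Mul(g, r), Mul(-58, g)), 0)) = Mul(-2, Add(Add(Mul(-58, g), Mul(g, r)), 0)) = Mul(-2, Add(Mul(-58, g), Mul(g, r))) = Add(Mul(116, g), Mul(-2, g, r)))
Add(-1042, Mul(-1, Function('Z')(22, -31))) = Add(-1042, Mul(-1, Mul(2, -31, Add(58, Mul(-1, 22))))) = Add(-1042, Mul(-1, Mul(2, -31, Add(58, -22)))) = Add(-1042, Mul(-1, Mul(2, -31, 36))) = Add(-1042, Mul(-1, -2232)) = Add(-1042, 2232) = 1190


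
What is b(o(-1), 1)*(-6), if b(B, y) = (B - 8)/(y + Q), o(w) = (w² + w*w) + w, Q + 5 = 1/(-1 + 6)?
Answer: -210/19 ≈ -11.053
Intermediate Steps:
Q = -24/5 (Q = -5 + 1/(-1 + 6) = -5 + 1/5 = -5 + ⅕ = -24/5 ≈ -4.8000)
o(w) = w + 2*w² (o(w) = (w² + w²) + w = 2*w² + w = w + 2*w²)
b(B, y) = (-8 + B)/(-24/5 + y) (b(B, y) = (B - 8)/(y - 24/5) = (-8 + B)/(-24/5 + y))
b(o(-1), 1)*(-6) = (5*(-8 - (1 + 2*(-1)))/(-24 + 5*1))*(-6) = (5*(-8 - (1 - 2))/(-24 + 5))*(-6) = (5*(-8 - 1*(-1))/(-19))*(-6) = (5*(-1/19)*(-8 + 1))*(-6) = (5*(-1/19)*(-7))*(-6) = (35/19)*(-6) = -210/19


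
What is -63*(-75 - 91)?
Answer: 10458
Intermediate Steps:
-63*(-75 - 91) = -63*(-166) = 10458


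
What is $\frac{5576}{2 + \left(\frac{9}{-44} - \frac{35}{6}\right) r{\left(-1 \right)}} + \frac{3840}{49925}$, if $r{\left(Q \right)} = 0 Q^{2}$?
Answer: $\frac{27838948}{9985} \approx 2788.1$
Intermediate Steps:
$r{\left(Q \right)} = 0$
$\frac{5576}{2 + \left(\frac{9}{-44} - \frac{35}{6}\right) r{\left(-1 \right)}} + \frac{3840}{49925} = \frac{5576}{2 + \left(\frac{9}{-44} - \frac{35}{6}\right) 0} + \frac{3840}{49925} = \frac{5576}{2 + \left(9 \left(- \frac{1}{44}\right) - \frac{35}{6}\right) 0} + 3840 \cdot \frac{1}{49925} = \frac{5576}{2 + \left(- \frac{9}{44} - \frac{35}{6}\right) 0} + \frac{768}{9985} = \frac{5576}{2 - 0} + \frac{768}{9985} = \frac{5576}{2 + 0} + \frac{768}{9985} = \frac{5576}{2} + \frac{768}{9985} = 5576 \cdot \frac{1}{2} + \frac{768}{9985} = 2788 + \frac{768}{9985} = \frac{27838948}{9985}$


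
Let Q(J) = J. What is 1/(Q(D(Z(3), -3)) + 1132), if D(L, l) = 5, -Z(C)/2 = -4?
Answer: 1/1137 ≈ 0.00087951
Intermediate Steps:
Z(C) = 8 (Z(C) = -2*(-4) = 8)
1/(Q(D(Z(3), -3)) + 1132) = 1/(5 + 1132) = 1/1137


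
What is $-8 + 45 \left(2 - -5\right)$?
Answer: $307$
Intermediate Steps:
$-8 + 45 \left(2 - -5\right) = -8 + 45 \left(2 + 5\right) = -8 + 45 \cdot 7 = -8 + 315 = 307$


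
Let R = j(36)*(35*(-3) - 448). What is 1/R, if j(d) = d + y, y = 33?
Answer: -1/38157 ≈ -2.6208e-5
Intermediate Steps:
j(d) = 33 + d (j(d) = d + 33 = 33 + d)
R = -38157 (R = (33 + 36)*(35*(-3) - 448) = 69*(-105 - 448) = 69*(-553) = -38157)
1/R = 1/(-38157) = -1/38157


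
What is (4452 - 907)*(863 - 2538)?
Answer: -5937875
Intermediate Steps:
(4452 - 907)*(863 - 2538) = 3545*(-1675) = -5937875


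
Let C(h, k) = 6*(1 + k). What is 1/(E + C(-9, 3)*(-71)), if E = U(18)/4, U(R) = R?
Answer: -2/3399 ≈ -0.00058841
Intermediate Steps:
C(h, k) = 6 + 6*k
E = 9/2 (E = 18/4 = (¼)*18 = 9/2 ≈ 4.5000)
1/(E + C(-9, 3)*(-71)) = 1/(9/2 + (6 + 6*3)*(-71)) = 1/(9/2 + (6 + 18)*(-71)) = 1/(9/2 + 24*(-71)) = 1/(9/2 - 1704) = 1/(-3399/2) = -2/3399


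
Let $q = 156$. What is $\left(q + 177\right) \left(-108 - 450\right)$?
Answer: $-185814$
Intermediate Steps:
$\left(q + 177\right) \left(-108 - 450\right) = \left(156 + 177\right) \left(-108 - 450\right) = 333 \left(-558\right) = -185814$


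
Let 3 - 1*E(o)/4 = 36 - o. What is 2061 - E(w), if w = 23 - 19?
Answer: 2177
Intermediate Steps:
w = 4
E(o) = -132 + 4*o (E(o) = 12 - 4*(36 - o) = 12 + (-144 + 4*o) = -132 + 4*o)
2061 - E(w) = 2061 - (-132 + 4*4) = 2061 - (-132 + 16) = 2061 - 1*(-116) = 2061 + 116 = 2177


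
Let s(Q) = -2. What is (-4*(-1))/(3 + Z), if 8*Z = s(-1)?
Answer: 16/11 ≈ 1.4545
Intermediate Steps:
Z = -1/4 (Z = (1/8)*(-2) = -1/4 ≈ -0.25000)
(-4*(-1))/(3 + Z) = (-4*(-1))/(3 - 1/4) = 4/(11/4) = 4*(4/11) = 16/11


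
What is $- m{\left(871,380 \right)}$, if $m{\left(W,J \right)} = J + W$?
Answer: $-1251$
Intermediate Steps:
$- m{\left(871,380 \right)} = - (380 + 871) = \left(-1\right) 1251 = -1251$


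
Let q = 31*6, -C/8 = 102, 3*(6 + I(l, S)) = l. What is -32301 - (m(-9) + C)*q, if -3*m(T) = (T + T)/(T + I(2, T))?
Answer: 5140773/43 ≈ 1.1955e+5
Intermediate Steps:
I(l, S) = -6 + l/3
C = -816 (C = -8*102 = -816)
q = 186
m(T) = -2*T/(3*(-16/3 + T)) (m(T) = -(T + T)/(3*(T + (-6 + (⅓)*2))) = -2*T/(3*(T + (-6 + ⅔))) = -2*T/(3*(T - 16/3)) = -2*T/(3*(-16/3 + T)))
-32301 - (m(-9) + C)*q = -32301 - (-2*(-9)/(-16 + 3*(-9)) - 816)*186 = -32301 - (-2*(-9)/(-16 - 27) - 816)*186 = -32301 - (-2*(-9)/(-43) - 816)*186 = -32301 - (-2*(-9)*(-1/43) - 816)*186 = -32301 - (-18/43 - 816)*186 = -32301 - (-35106)*186/43 = -32301 - 1*(-6529716/43) = -32301 + 6529716/43 = 5140773/43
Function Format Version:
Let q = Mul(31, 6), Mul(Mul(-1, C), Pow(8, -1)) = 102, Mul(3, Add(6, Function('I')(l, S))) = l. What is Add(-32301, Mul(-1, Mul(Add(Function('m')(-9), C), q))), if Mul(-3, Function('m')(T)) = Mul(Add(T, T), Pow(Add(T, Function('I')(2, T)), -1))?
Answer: Rational(5140773, 43) ≈ 1.1955e+5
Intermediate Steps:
Function('I')(l, S) = Add(-6, Mul(Rational(1, 3), l))
C = -816 (C = Mul(-8, 102) = -816)
q = 186
Function('m')(T) = Mul(Rational(-2, 3), T, Pow(Add(Rational(-16, 3), T), -1)) (Function('m')(T) = Mul(Rational(-1, 3), Mul(Add(T, T), Pow(Add(T, Add(-6, Mul(Rational(1, 3), 2))), -1))) = Mul(Rational(-1, 3), Mul(Mul(2, T), Pow(Add(T, Add(-6, Rational(2, 3))), -1))) = Mul(Rational(-1, 3), Mul(Mul(2, T), Pow(Add(T, Rational(-16, 3)), -1))) = Mul(Rational(-1, 3), Mul(Mul(2, T), Pow(Add(Rational(-16, 3), T), -1))) = Mul(Rational(-1, 3), Mul(2, T, Pow(Add(Rational(-16, 3), T), -1))) = Mul(Rational(-2, 3), T, Pow(Add(Rational(-16, 3), T), -1)))
Add(-32301, Mul(-1, Mul(Add(Function('m')(-9), C), q))) = Add(-32301, Mul(-1, Mul(Add(Mul(-2, -9, Pow(Add(-16, Mul(3, -9)), -1)), -816), 186))) = Add(-32301, Mul(-1, Mul(Add(Mul(-2, -9, Pow(Add(-16, -27), -1)), -816), 186))) = Add(-32301, Mul(-1, Mul(Add(Mul(-2, -9, Pow(-43, -1)), -816), 186))) = Add(-32301, Mul(-1, Mul(Add(Mul(-2, -9, Rational(-1, 43)), -816), 186))) = Add(-32301, Mul(-1, Mul(Add(Rational(-18, 43), -816), 186))) = Add(-32301, Mul(-1, Mul(Rational(-35106, 43), 186))) = Add(-32301, Mul(-1, Rational(-6529716, 43))) = Add(-32301, Rational(6529716, 43)) = Rational(5140773, 43)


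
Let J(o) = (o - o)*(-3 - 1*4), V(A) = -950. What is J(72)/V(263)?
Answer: 0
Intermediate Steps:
J(o) = 0 (J(o) = 0*(-3 - 4) = 0*(-7) = 0)
J(72)/V(263) = 0/(-950) = 0*(-1/950) = 0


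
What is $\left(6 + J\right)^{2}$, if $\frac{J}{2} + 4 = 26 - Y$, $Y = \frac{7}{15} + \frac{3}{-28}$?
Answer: $\frac{107101801}{44100} \approx 2428.6$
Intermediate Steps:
$Y = \frac{151}{420}$ ($Y = 7 \cdot \frac{1}{15} + 3 \left(- \frac{1}{28}\right) = \frac{7}{15} - \frac{3}{28} = \frac{151}{420} \approx 0.35952$)
$J = \frac{9089}{210}$ ($J = -8 + 2 \left(26 - \frac{151}{420}\right) = -8 + 2 \cdot \frac{10769}{420} = -8 + \frac{10769}{210} = \frac{9089}{210} \approx 43.281$)
$\left(6 + J\right)^{2} = \left(6 + \frac{9089}{210}\right)^{2} = \left(\frac{10349}{210}\right)^{2} = \frac{107101801}{44100}$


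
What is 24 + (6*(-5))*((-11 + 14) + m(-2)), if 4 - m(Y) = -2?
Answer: -246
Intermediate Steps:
m(Y) = 6 (m(Y) = 4 - 1*(-2) = 4 + 2 = 6)
24 + (6*(-5))*((-11 + 14) + m(-2)) = 24 + (6*(-5))*((-11 + 14) + 6) = 24 - 30*(3 + 6) = 24 - 30*9 = 24 - 270 = -246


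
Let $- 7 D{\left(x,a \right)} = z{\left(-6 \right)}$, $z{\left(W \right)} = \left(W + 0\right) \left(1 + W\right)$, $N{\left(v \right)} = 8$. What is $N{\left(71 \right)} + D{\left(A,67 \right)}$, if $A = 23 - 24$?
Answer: $\frac{26}{7} \approx 3.7143$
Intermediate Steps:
$z{\left(W \right)} = W \left(1 + W\right)$
$A = -1$ ($A = 23 - 24 = -1$)
$D{\left(x,a \right)} = - \frac{30}{7}$ ($D{\left(x,a \right)} = - \frac{\left(-6\right) \left(1 - 6\right)}{7} = - \frac{\left(-6\right) \left(-5\right)}{7} = \left(- \frac{1}{7}\right) 30 = - \frac{30}{7}$)
$N{\left(71 \right)} + D{\left(A,67 \right)} = 8 - \frac{30}{7} = \frac{26}{7}$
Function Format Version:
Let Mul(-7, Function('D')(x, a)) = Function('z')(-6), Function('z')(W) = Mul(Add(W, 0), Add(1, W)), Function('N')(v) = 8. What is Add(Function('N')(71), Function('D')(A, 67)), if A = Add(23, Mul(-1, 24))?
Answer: Rational(26, 7) ≈ 3.7143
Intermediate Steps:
Function('z')(W) = Mul(W, Add(1, W))
A = -1 (A = Add(23, -24) = -1)
Function('D')(x, a) = Rational(-30, 7) (Function('D')(x, a) = Mul(Rational(-1, 7), Mul(-6, Add(1, -6))) = Mul(Rational(-1, 7), Mul(-6, -5)) = Mul(Rational(-1, 7), 30) = Rational(-30, 7))
Add(Function('N')(71), Function('D')(A, 67)) = Add(8, Rational(-30, 7)) = Rational(26, 7)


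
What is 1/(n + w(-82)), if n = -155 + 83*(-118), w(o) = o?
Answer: -1/10031 ≈ -9.9691e-5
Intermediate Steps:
n = -9949 (n = -155 - 9794 = -9949)
1/(n + w(-82)) = 1/(-9949 - 82) = 1/(-10031) = -1/10031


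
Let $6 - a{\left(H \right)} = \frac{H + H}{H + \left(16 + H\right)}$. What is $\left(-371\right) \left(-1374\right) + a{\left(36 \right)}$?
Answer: $\frac{5607351}{11} \approx 5.0976 \cdot 10^{5}$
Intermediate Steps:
$a{\left(H \right)} = 6 - \frac{2 H}{16 + 2 H}$ ($a{\left(H \right)} = 6 - \frac{H + H}{H + \left(16 + H\right)} = 6 - \frac{2 H}{16 + 2 H}$)
$\left(-371\right) \left(-1374\right) + a{\left(36 \right)} = \left(-371\right) \left(-1374\right) + \frac{48 + 5 \cdot 36}{8 + 36} = 509754 + \frac{48 + 180}{44} = 509754 + \frac{1}{44} \cdot 228 = 509754 + \frac{57}{11} = \frac{5607351}{11}$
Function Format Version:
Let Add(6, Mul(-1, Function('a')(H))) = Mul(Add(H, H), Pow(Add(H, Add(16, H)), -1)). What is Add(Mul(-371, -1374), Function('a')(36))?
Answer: Rational(5607351, 11) ≈ 5.0976e+5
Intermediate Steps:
Function('a')(H) = Add(6, Mul(-2, H, Pow(Add(16, Mul(2, H)), -1))) (Function('a')(H) = Add(6, Mul(-1, Mul(Add(H, H), Pow(Add(H, Add(16, H)), -1)))) = Add(6, Mul(-1, Mul(Mul(2, H), Pow(Add(16, Mul(2, H)), -1)))) = Add(6, Mul(-1, Mul(2, H, Pow(Add(16, Mul(2, H)), -1)))) = Add(6, Mul(-2, H, Pow(Add(16, Mul(2, H)), -1))))
Add(Mul(-371, -1374), Function('a')(36)) = Add(Mul(-371, -1374), Mul(Pow(Add(8, 36), -1), Add(48, Mul(5, 36)))) = Add(509754, Mul(Pow(44, -1), Add(48, 180))) = Add(509754, Mul(Rational(1, 44), 228)) = Add(509754, Rational(57, 11)) = Rational(5607351, 11)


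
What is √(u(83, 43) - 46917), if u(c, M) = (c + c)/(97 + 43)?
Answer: I*√229887490/70 ≈ 216.6*I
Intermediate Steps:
u(c, M) = c/70 (u(c, M) = (2*c)/140 = (2*c)*(1/140) = c/70)
√(u(83, 43) - 46917) = √((1/70)*83 - 46917) = √(83/70 - 46917) = √(-3284107/70) = I*√229887490/70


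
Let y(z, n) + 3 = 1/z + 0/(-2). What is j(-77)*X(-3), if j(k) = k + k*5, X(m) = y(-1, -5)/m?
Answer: -616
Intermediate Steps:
y(z, n) = -3 + 1/z (y(z, n) = -3 + (1/z + 0/(-2)) = -3 + (1/z + 0*(-½)) = -3 + (1/z + 0) = -3 + 1/z)
X(m) = -4/m (X(m) = (-3 + 1/(-1))/m = (-3 - 1)/m = -4/m)
j(k) = 6*k (j(k) = k + 5*k = 6*k)
j(-77)*X(-3) = (6*(-77))*(-4/(-3)) = -(-1848)*(-1)/3 = -462*4/3 = -616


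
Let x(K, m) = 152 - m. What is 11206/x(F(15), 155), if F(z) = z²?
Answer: -11206/3 ≈ -3735.3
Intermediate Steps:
11206/x(F(15), 155) = 11206/(152 - 1*155) = 11206/(152 - 155) = 11206/(-3) = 11206*(-⅓) = -11206/3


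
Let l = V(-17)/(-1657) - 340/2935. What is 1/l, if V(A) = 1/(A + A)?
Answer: -33070406/3830397 ≈ -8.6337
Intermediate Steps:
V(A) = 1/(2*A)
l = -3830397/33070406 (l = ((½)/(-17))/(-1657) - 340/2935 = ((½)*(-1/17))*(-1/1657) - 340*1/2935 = -1/34*(-1/1657) - 68/587 = 1/56338 - 68/587 = -3830397/33070406 ≈ -0.11583)
1/l = 1/(-3830397/33070406) = -33070406/3830397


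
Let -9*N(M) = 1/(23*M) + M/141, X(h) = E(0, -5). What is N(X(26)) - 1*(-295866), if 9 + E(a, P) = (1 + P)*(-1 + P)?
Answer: 43177202938/145935 ≈ 2.9587e+5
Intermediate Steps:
E(a, P) = -9 + (1 + P)*(-1 + P)
X(h) = 15 (X(h) = -10 + (-5)² = -10 + 25 = 15)
N(M) = -1/(207*M) - M/1269 (N(M) = -(1/(23*M) + M/141)/9 = -1/(207*M) - M/1269)
N(X(26)) - 1*(-295866) = (-1/207/15 - 1/1269*15) - 1*(-295866) = (-1/207*1/15 - 5/423) + 295866 = (-1/3105 - 5/423) + 295866 = -1772/145935 + 295866 = 43177202938/145935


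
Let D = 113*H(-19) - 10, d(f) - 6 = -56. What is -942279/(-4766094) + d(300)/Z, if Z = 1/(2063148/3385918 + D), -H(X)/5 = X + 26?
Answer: 533131903235020087/2689600577382 ≈ 1.9822e+5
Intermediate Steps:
H(X) = -130 - 5*X (H(X) = -5*(X + 26) = -5*(26 + X) = -130 - 5*X)
d(f) = -50 (d(f) = 6 - 56 = -50)
D = -3965 (D = 113*(-130 - 5*(-19)) - 10 = 113*(-130 + 95) - 10 = 113*(-35) - 10 = -3955 - 10 = -3965)
Z = -1692959/6711550861 (Z = 1/(2063148/3385918 - 3965) = 1/(2063148*(1/3385918) - 3965) = 1/(1031574/1692959 - 3965) = 1/(-6711550861/1692959) = -1692959/6711550861 ≈ -0.00025225)
-942279/(-4766094) + d(300)/Z = -942279/(-4766094) - 50/(-1692959/6711550861) = -942279*(-1/4766094) - 50*(-6711550861/1692959) = 314093/1588698 + 335577543050/1692959 = 533131903235020087/2689600577382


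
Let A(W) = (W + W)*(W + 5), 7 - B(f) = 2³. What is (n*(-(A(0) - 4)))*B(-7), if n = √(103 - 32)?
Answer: -4*√71 ≈ -33.705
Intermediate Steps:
B(f) = -1 (B(f) = 7 - 1*2³ = 7 - 1*8 = 7 - 8 = -1)
A(W) = 2*W*(5 + W) (A(W) = (2*W)*(5 + W) = 2*W*(5 + W))
n = √71 ≈ 8.4261
(n*(-(A(0) - 4)))*B(-7) = (√71*(-(2*0*(5 + 0) - 4)))*(-1) = (√71*(-(2*0*5 - 4)))*(-1) = (√71*(-(0 - 4)))*(-1) = (√71*(-1*(-4)))*(-1) = (√71*4)*(-1) = (4*√71)*(-1) = -4*√71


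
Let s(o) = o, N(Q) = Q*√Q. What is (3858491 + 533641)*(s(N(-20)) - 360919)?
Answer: -1585203889308 - 175685280*I*√5 ≈ -1.5852e+12 - 3.9284e+8*I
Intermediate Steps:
N(Q) = Q^(3/2)
(3858491 + 533641)*(s(N(-20)) - 360919) = (3858491 + 533641)*((-20)^(3/2) - 360919) = 4392132*(-40*I*√5 - 360919) = 4392132*(-360919 - 40*I*√5) = -1585203889308 - 175685280*I*√5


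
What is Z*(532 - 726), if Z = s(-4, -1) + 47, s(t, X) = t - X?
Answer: -8536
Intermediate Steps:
Z = 44 (Z = (-4 - 1*(-1)) + 47 = (-4 + 1) + 47 = -3 + 47 = 44)
Z*(532 - 726) = 44*(532 - 726) = 44*(-194) = -8536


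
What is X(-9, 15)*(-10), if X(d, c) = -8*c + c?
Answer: 1050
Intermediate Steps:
X(d, c) = -7*c
X(-9, 15)*(-10) = -7*15*(-10) = -105*(-10) = 1050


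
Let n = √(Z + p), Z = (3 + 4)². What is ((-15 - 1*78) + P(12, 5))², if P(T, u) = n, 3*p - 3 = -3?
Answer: 7396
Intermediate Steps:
p = 0 (p = 1 + (⅓)*(-3) = 1 - 1 = 0)
Z = 49 (Z = 7² = 49)
n = 7 (n = √(49 + 0) = √49 = 7)
P(T, u) = 7
((-15 - 1*78) + P(12, 5))² = ((-15 - 1*78) + 7)² = ((-15 - 78) + 7)² = (-93 + 7)² = (-86)² = 7396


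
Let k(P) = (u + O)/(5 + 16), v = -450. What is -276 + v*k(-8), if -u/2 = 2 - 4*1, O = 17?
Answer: -726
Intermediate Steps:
u = 4 (u = -2*(2 - 4*1) = -2*(2 - 4) = -2*(-2) = 4)
k(P) = 1 (k(P) = (4 + 17)/(5 + 16) = 21/21 = 21*(1/21) = 1)
-276 + v*k(-8) = -276 - 450*1 = -276 - 450 = -726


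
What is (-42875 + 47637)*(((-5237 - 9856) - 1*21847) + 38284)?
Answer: 6400128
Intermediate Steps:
(-42875 + 47637)*(((-5237 - 9856) - 1*21847) + 38284) = 4762*((-15093 - 21847) + 38284) = 4762*(-36940 + 38284) = 4762*1344 = 6400128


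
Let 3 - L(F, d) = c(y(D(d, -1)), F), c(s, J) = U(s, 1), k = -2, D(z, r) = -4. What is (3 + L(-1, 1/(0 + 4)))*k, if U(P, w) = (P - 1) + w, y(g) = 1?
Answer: -10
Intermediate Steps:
U(P, w) = -1 + P + w (U(P, w) = (-1 + P) + w = -1 + P + w)
c(s, J) = s (c(s, J) = -1 + s + 1 = s)
L(F, d) = 2 (L(F, d) = 3 - 1*1 = 3 - 1 = 2)
(3 + L(-1, 1/(0 + 4)))*k = (3 + 2)*(-2) = 5*(-2) = -10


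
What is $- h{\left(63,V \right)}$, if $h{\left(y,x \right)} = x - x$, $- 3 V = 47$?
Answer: $0$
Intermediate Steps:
$V = - \frac{47}{3}$ ($V = \left(- \frac{1}{3}\right) 47 = - \frac{47}{3} \approx -15.667$)
$h{\left(y,x \right)} = 0$
$- h{\left(63,V \right)} = \left(-1\right) 0 = 0$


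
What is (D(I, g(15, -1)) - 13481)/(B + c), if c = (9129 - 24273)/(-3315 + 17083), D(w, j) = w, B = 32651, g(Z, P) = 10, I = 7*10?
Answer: -23080331/56190478 ≈ -0.41075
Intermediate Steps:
I = 70
c = -1893/1721 (c = -15144/13768 = -15144*1/13768 = -1893/1721 ≈ -1.0999)
(D(I, g(15, -1)) - 13481)/(B + c) = (70 - 13481)/(32651 - 1893/1721) = -13411/56190478/1721 = -13411*1721/56190478 = -23080331/56190478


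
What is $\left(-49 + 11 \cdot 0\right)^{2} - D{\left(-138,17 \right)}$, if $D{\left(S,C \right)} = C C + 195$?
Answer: $1917$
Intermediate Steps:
$D{\left(S,C \right)} = 195 + C^{2}$ ($D{\left(S,C \right)} = C^{2} + 195 = 195 + C^{2}$)
$\left(-49 + 11 \cdot 0\right)^{2} - D{\left(-138,17 \right)} = \left(-49 + 11 \cdot 0\right)^{2} - \left(195 + 17^{2}\right) = \left(-49 + 0\right)^{2} - \left(195 + 289\right) = \left(-49\right)^{2} - 484 = 2401 - 484 = 1917$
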